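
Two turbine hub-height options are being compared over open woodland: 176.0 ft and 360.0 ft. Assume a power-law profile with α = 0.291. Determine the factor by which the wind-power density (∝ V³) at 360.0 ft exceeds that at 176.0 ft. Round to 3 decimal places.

Speed ratio: V_B/V_A = (z_B/z_A)^α = (360.0/176.0)^0.291 = (2.0455)^0.291 = 1.23152
Power-density ratio: P_B/P_A = (V_B/V_A)³ = (1.23152)³ = 1.86775

1.868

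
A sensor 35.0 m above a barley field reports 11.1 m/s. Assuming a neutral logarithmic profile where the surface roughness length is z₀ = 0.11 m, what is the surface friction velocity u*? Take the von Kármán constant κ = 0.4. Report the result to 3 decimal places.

u* ≈ 0.770 m/s

Log law: V(z) = (u*/κ) · ln(z/z₀) ⇒ u* = κ · V / ln(z/z₀)
u* = 0.4 × 11.1 / ln(35.0/0.11) = 0.4 × 11.1 / 5.7626
   = 4.4400 / 5.7626 = 0.7705 m/s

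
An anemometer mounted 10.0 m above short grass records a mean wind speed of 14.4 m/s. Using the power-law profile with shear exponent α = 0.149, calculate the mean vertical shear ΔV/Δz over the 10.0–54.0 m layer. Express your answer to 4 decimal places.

0.0935 m/s/m

Power law: V₂ = V₁ · (z₂/z₁)^α = 14.4 × (5.4000)^0.149 = 18.5135 m/s
ΔV/Δz = (18.5135 − 14.4)/(54.0 − 10.0) = 4.1135/44.0000 = 0.09349 m/s/m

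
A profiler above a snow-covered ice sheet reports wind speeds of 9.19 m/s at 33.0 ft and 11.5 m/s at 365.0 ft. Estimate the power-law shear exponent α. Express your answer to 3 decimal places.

Power law: V₂/V₁ = (z₂/z₁)^α ⇒ α = ln(V₂/V₁) / ln(z₂/z₁)
α = ln(11.5/9.19) / ln(365.0/33.0) = ln(1.2514) / ln(11.0606)
  = 0.22423 / 2.40339 = 0.09330

α ≈ 0.093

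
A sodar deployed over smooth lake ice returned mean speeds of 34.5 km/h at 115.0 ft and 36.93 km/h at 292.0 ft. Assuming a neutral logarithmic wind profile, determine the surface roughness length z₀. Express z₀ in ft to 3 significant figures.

z₀ ≈ 0.000207 ft

Log law: V(z) ∝ ln(z/z₀). With r = V₁/V₂ = 34.5/36.93 = 0.93420,
r · ln(z₂/z₀) = ln(z₁/z₀) ⇒ ln z₀ = (ln z₁ − r·ln z₂)/(1 − r)
ln z₀ = (4.74493 − 0.93420×5.67675) / 0.06580 = -8.4846
z₀ = exp(-8.4846) = 0.0002066 ft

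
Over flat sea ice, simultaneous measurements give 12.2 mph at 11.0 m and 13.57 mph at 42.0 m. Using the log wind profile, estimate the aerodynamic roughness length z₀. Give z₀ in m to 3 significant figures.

Log law: V(z) ∝ ln(z/z₀). With r = V₁/V₂ = 12.2/13.57 = 0.89904,
r · ln(z₂/z₀) = ln(z₁/z₀) ⇒ ln z₀ = (ln z₁ − r·ln z₂)/(1 − r)
ln z₀ = (2.39790 − 0.89904×3.73767) / 0.10096 = -9.5329
z₀ = exp(-9.5329) = 0.00007243 m

z₀ ≈ 0.0000724 m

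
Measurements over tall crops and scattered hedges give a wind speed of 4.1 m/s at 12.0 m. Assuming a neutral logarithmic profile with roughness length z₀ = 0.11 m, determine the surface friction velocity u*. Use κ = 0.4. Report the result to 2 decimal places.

u* ≈ 0.35 m/s

Log law: V(z) = (u*/κ) · ln(z/z₀) ⇒ u* = κ · V / ln(z/z₀)
u* = 0.4 × 4.1 / ln(12.0/0.11) = 0.4 × 4.1 / 4.6922
   = 1.6400 / 4.6922 = 0.3495 m/s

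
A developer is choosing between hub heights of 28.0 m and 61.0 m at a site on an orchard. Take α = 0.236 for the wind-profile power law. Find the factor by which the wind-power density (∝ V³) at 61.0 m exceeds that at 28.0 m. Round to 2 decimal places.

1.74

Speed ratio: V_B/V_A = (z_B/z_A)^α = (61.0/28.0)^0.236 = (2.1786)^0.236 = 1.20173
Power-density ratio: P_B/P_A = (V_B/V_A)³ = (1.20173)³ = 1.73550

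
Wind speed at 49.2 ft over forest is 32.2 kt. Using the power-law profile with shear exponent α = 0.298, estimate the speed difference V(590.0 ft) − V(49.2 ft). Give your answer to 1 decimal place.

35.3 kt

Power law: V₂ = V₁ · (z₂/z₁)^α = 32.2 × (11.9919)^0.298 = 67.5094 kt
ΔV = 67.5094 − 32.2 = 35.3094 kt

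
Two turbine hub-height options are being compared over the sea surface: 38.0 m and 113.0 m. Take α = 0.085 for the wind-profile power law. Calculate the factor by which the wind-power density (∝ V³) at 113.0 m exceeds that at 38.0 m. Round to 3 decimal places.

1.320

Speed ratio: V_B/V_A = (z_B/z_A)^α = (113.0/38.0)^0.085 = (2.9737)^0.085 = 1.09706
Power-density ratio: P_B/P_A = (V_B/V_A)³ = (1.09706)³ = 1.32035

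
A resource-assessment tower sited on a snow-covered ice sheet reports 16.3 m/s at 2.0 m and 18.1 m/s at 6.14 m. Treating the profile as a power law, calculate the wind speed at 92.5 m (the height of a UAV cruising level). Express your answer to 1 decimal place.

23.3 m/s

First find α: α = ln(V₂/V₁)/ln(z₂/z₁) = ln(18.1/16.3)/ln(6.14/2.0) = 0.10475/1.12168 = 0.0934
Extrapolate from 6.14 m to 92.5 m: V₃ = 18.1 × (92.5/6.14)^0.0934 = 18.1 × 1.2883 = 23.3175 m/s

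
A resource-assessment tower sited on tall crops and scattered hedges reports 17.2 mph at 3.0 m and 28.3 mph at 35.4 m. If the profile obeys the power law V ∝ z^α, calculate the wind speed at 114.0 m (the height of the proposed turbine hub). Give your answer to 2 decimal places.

35.83 mph

First find α: α = ln(V₂/V₁)/ln(z₂/z₁) = ln(28.3/17.2)/ln(35.4/3.0) = 0.49795/2.46810 = 0.2018
Extrapolate from 35.4 m to 114.0 m: V₃ = 28.3 × (114.0/35.4)^0.2018 = 28.3 × 1.2661 = 35.8310 mph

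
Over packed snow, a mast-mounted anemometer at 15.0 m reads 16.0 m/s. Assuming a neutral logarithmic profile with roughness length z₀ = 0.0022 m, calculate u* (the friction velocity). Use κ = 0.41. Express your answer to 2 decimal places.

Log law: V(z) = (u*/κ) · ln(z/z₀) ⇒ u* = κ · V / ln(z/z₀)
u* = 0.41 × 16.0 / ln(15.0/0.0022) = 0.41 × 16.0 / 8.8273
   = 6.5600 / 8.8273 = 0.7431 m/s

u* ≈ 0.74 m/s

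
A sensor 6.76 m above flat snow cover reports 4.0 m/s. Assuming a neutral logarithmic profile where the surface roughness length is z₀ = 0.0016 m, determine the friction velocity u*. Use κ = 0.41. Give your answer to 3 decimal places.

u* ≈ 0.196 m/s

Log law: V(z) = (u*/κ) · ln(z/z₀) ⇒ u* = κ · V / ln(z/z₀)
u* = 0.41 × 4.0 / ln(6.76/0.0016) = 0.41 × 4.0 / 8.3488
   = 1.6400 / 8.3488 = 0.1964 m/s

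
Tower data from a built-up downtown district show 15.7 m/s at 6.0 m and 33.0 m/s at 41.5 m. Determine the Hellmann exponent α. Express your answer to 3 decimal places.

Power law: V₂/V₁ = (z₂/z₁)^α ⇒ α = ln(V₂/V₁) / ln(z₂/z₁)
α = ln(33.0/15.7) / ln(41.5/6.0) = ln(2.1019) / ln(6.9167)
  = 0.74285 / 1.93393 = 0.38411

α ≈ 0.384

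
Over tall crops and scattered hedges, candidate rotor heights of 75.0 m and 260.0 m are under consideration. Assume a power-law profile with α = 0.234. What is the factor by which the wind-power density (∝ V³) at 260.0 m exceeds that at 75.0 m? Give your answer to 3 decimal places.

Speed ratio: V_B/V_A = (z_B/z_A)^α = (260.0/75.0)^0.234 = (3.4667)^0.234 = 1.33764
Power-density ratio: P_B/P_A = (V_B/V_A)³ = (1.33764)³ = 2.39342

2.393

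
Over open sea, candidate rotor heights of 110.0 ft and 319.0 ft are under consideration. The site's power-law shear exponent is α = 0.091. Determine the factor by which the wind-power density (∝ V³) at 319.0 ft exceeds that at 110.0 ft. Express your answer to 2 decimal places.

1.34

Speed ratio: V_B/V_A = (z_B/z_A)^α = (319.0/110.0)^0.091 = (2.9000)^0.091 = 1.10174
Power-density ratio: P_B/P_A = (V_B/V_A)³ = (1.10174)³ = 1.33732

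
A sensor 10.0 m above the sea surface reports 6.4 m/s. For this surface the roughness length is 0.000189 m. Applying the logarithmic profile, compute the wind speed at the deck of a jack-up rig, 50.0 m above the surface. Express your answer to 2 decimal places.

7.35 m/s

Log law: V(z) ∝ ln(z/z₀), so V₂/V₁ = ln(z₂/z₀) / ln(z₁/z₀).
ln(50.0/0.000189) = 12.4858, ln(10.0/0.000189) = 10.8763
V₂ = 6.4 × 12.4858/10.8763 = 6.4 × 1.1480 = 7.3470 m/s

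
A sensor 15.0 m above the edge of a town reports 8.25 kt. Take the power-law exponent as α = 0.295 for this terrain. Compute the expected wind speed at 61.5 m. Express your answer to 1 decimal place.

Power-law profile: V₂ = V₁ · (z₂/z₁)^α
V₂ = 8.25 × (61.5/15.0)^0.295 = 8.25 × (4.1000)^0.295
    = 8.25 × 1.5163 = 12.5091 kt

12.5 kt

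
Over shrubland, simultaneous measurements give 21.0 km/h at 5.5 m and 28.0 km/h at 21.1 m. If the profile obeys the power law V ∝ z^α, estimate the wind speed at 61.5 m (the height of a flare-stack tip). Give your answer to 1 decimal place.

35.2 km/h

First find α: α = ln(V₂/V₁)/ln(z₂/z₁) = ln(28.0/21.0)/ln(21.1/5.5) = 0.28768/1.34452 = 0.2140
Extrapolate from 21.1 m to 61.5 m: V₃ = 28.0 × (61.5/21.1)^0.2140 = 28.0 × 1.2572 = 35.2018 km/h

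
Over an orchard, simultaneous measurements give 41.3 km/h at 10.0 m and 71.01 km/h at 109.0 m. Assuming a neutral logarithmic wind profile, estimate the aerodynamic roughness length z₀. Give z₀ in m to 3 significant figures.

z₀ ≈ 0.361 m

Log law: V(z) ∝ ln(z/z₀). With r = V₁/V₂ = 41.3/71.01 = 0.58161,
r · ln(z₂/z₀) = ln(z₁/z₀) ⇒ ln z₀ = (ln z₁ − r·ln z₂)/(1 − r)
ln z₀ = (2.30259 − 0.58161×4.69135) / 0.41839 = -1.0180
z₀ = exp(-1.0180) = 0.3613 m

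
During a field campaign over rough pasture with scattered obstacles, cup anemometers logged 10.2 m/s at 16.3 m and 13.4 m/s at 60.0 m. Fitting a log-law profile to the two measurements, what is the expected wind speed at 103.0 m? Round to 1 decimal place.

14.7 m/s

Log law: V ∝ ln(z/z₀). From the pair, with r = V₁/V₂ = 0.76119,
ln z₀ = (ln z₁ − r·ln z₂)/(1 − r) = (2.7912 − 0.76119×4.0943)/0.23881 = -1.3627 → z₀ = 0.2560 m
V₃ = V₁ · ln(z₃/z₀)/ln(z₁/z₀) = 10.2 × 5.9974/4.1539 = 14.7269 m/s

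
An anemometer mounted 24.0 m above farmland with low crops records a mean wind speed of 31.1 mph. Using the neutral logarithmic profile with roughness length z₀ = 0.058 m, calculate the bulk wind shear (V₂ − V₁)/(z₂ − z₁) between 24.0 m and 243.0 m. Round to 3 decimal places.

Log law: V₂ = V₁ · ln(z₂/z₀)/ln(z₁/z₀) = 31.1 × 8.3404/6.0254 = 43.0489 mph
ΔV/Δz = (43.0489 − 31.1)/(243.0 − 24.0) = 11.9489/219.0000 = 0.05456 mph/m

0.055 mph/m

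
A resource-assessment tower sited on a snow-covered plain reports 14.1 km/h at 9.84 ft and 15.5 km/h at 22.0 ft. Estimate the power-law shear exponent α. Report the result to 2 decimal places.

α ≈ 0.12

Power law: V₂/V₁ = (z₂/z₁)^α ⇒ α = ln(V₂/V₁) / ln(z₂/z₁)
α = ln(15.5/14.1) / ln(22.0/9.84) = ln(1.0993) / ln(2.2358)
  = 0.09467 / 0.80459 = 0.11766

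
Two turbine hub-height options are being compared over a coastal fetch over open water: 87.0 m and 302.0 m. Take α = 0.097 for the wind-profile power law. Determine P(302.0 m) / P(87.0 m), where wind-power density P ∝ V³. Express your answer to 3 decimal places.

1.436

Speed ratio: V_B/V_A = (z_B/z_A)^α = (302.0/87.0)^0.097 = (3.4713)^0.097 = 1.12831
Power-density ratio: P_B/P_A = (V_B/V_A)³ = (1.12831)³ = 1.43642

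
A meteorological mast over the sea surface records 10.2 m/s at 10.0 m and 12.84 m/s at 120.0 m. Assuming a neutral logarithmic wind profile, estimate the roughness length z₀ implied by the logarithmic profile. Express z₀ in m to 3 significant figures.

Log law: V(z) ∝ ln(z/z₀). With r = V₁/V₂ = 10.2/12.84 = 0.79439,
r · ln(z₂/z₀) = ln(z₁/z₀) ⇒ ln z₀ = (ln z₁ − r·ln z₂)/(1 − r)
ln z₀ = (2.30259 − 0.79439×4.78749) / 0.20561 = -7.2982
z₀ = exp(-7.2982) = 0.0006768 m

z₀ ≈ 0.000677 m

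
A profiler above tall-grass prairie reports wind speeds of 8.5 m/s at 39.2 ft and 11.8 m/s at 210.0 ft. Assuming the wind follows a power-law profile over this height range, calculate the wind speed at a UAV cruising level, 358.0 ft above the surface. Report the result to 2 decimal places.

First find α: α = ln(V₂/V₁)/ln(z₂/z₁) = ln(11.8/8.5)/ln(210.0/39.2) = 0.32803/1.67843 = 0.1954
Extrapolate from 210.0 ft to 358.0 ft: V₃ = 11.8 × (358.0/210.0)^0.1954 = 11.8 × 1.1099 = 13.0966 m/s

13.10 m/s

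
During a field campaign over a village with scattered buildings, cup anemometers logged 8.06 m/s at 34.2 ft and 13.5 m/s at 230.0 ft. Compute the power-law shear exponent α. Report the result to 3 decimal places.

Power law: V₂/V₁ = (z₂/z₁)^α ⇒ α = ln(V₂/V₁) / ln(z₂/z₁)
α = ln(13.5/8.06) / ln(230.0/34.2) = ln(1.6749) / ln(6.7251)
  = 0.51578 / 1.90585 = 0.27063

α ≈ 0.271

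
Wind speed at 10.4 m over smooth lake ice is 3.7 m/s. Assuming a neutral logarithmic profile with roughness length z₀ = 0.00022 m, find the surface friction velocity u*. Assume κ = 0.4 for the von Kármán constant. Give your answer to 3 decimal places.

Log law: V(z) = (u*/κ) · ln(z/z₀) ⇒ u* = κ · V / ln(z/z₀)
u* = 0.4 × 3.7 / ln(10.4/0.00022) = 0.4 × 3.7 / 10.7637
   = 1.4800 / 10.7637 = 0.1375 m/s

u* ≈ 0.137 m/s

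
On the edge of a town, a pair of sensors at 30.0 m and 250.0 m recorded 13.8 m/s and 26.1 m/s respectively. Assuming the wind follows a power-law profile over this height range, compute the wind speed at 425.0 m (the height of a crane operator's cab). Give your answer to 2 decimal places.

First find α: α = ln(V₂/V₁)/ln(z₂/z₁) = ln(26.1/13.8)/ln(250.0/30.0) = 0.63727/2.12026 = 0.3006
Extrapolate from 250.0 m to 425.0 m: V₃ = 26.1 × (425.0/250.0)^0.3006 = 26.1 × 1.1729 = 30.6129 m/s

30.61 m/s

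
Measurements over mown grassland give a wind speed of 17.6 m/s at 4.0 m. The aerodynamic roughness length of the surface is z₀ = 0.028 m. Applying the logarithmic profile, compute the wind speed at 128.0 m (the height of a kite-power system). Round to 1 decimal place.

Log law: V(z) ∝ ln(z/z₀), so V₂/V₁ = ln(z₂/z₀) / ln(z₁/z₀).
ln(128.0/0.028) = 8.4276, ln(4.0/0.028) = 4.9618
V₂ = 17.6 × 8.4276/4.9618 = 17.6 × 1.6985 = 29.8932 m/s

29.9 m/s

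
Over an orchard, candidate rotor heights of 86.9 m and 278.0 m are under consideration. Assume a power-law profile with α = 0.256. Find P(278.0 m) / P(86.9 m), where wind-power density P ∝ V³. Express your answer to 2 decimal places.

2.44

Speed ratio: V_B/V_A = (z_B/z_A)^α = (278.0/86.9)^0.256 = (3.1991)^0.256 = 1.34675
Power-density ratio: P_B/P_A = (V_B/V_A)³ = (1.34675)³ = 2.44264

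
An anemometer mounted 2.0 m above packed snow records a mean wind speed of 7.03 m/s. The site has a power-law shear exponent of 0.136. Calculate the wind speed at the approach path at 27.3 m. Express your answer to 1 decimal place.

Power-law profile: V₂ = V₁ · (z₂/z₁)^α
V₂ = 7.03 × (27.3/2.0)^0.136 = 7.03 × (13.6500)^0.136
    = 7.03 × 1.4268 = 10.0307 m/s

10.0 m/s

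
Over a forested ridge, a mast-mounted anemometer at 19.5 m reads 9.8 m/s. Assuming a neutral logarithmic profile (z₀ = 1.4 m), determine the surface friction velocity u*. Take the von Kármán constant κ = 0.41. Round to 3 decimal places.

Log law: V(z) = (u*/κ) · ln(z/z₀) ⇒ u* = κ · V / ln(z/z₀)
u* = 0.41 × 9.8 / ln(19.5/1.4) = 0.41 × 9.8 / 2.6339
   = 4.0180 / 2.6339 = 1.5255 m/s

u* ≈ 1.525 m/s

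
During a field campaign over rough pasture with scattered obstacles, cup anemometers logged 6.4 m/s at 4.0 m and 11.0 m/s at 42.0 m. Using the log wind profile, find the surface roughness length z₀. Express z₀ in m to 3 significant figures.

z₀ ≈ 0.152 m

Log law: V(z) ∝ ln(z/z₀). With r = V₁/V₂ = 6.4/11.0 = 0.58182,
r · ln(z₂/z₀) = ln(z₁/z₀) ⇒ ln z₀ = (ln z₁ − r·ln z₂)/(1 − r)
ln z₀ = (1.38629 − 0.58182×3.73767) / 0.41818 = -1.8852
z₀ = exp(-1.8852) = 0.1518 m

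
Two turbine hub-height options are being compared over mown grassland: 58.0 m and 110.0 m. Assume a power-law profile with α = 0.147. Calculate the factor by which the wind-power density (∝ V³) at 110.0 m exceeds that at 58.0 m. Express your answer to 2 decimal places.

Speed ratio: V_B/V_A = (z_B/z_A)^α = (110.0/58.0)^0.147 = (1.8966)^0.147 = 1.09865
Power-density ratio: P_B/P_A = (V_B/V_A)³ = (1.09865)³ = 1.32612

1.33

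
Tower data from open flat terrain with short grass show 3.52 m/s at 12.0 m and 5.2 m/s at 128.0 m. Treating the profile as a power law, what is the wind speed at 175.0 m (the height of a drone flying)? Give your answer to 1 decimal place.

5.5 m/s

First find α: α = ln(V₂/V₁)/ln(z₂/z₁) = ln(5.2/3.52)/ln(128.0/12.0) = 0.39020/2.36712 = 0.1648
Extrapolate from 128.0 m to 175.0 m: V₃ = 5.2 × (175.0/128.0)^0.1648 = 5.2 × 1.0529 = 5.4751 m/s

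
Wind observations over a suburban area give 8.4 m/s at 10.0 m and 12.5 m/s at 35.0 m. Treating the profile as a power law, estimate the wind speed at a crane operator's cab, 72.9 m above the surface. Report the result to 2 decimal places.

First find α: α = ln(V₂/V₁)/ln(z₂/z₁) = ln(12.5/8.4)/ln(35.0/10.0) = 0.39750/1.25276 = 0.3173
Extrapolate from 35.0 m to 72.9 m: V₃ = 12.5 × (72.9/35.0)^0.3173 = 12.5 × 1.2621 = 15.7768 m/s

15.78 m/s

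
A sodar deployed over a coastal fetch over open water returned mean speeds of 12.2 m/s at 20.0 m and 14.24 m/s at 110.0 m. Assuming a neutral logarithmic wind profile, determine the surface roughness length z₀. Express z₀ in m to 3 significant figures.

Log law: V(z) ∝ ln(z/z₀). With r = V₁/V₂ = 12.2/14.24 = 0.85674,
r · ln(z₂/z₀) = ln(z₁/z₀) ⇒ ln z₀ = (ln z₁ − r·ln z₂)/(1 − r)
ln z₀ = (2.99573 − 0.85674×4.70048) / 0.14326 = -7.1993
z₀ = exp(-7.1993) = 0.0007471 m

z₀ ≈ 0.000747 m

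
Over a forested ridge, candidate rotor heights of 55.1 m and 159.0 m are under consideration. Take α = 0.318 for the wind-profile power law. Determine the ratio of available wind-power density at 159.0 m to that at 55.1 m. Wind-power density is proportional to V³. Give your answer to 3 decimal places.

2.748

Speed ratio: V_B/V_A = (z_B/z_A)^α = (159.0/55.1)^0.318 = (2.8857)^0.318 = 1.40074
Power-density ratio: P_B/P_A = (V_B/V_A)³ = (1.40074)³ = 2.74836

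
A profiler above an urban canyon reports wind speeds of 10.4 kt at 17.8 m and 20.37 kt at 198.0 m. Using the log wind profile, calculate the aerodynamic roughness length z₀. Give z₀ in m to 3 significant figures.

z₀ ≈ 1.44 m

Log law: V(z) ∝ ln(z/z₀). With r = V₁/V₂ = 10.4/20.37 = 0.51055,
r · ln(z₂/z₀) = ln(z₁/z₀) ⇒ ln z₀ = (ln z₁ − r·ln z₂)/(1 − r)
ln z₀ = (2.87920 − 0.51055×5.28827) / 0.48945 = 0.3662
z₀ = exp(0.3662) = 1.442 m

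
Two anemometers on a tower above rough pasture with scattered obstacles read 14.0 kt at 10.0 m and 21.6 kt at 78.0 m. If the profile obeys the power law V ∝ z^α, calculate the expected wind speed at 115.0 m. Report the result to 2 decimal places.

First find α: α = ln(V₂/V₁)/ln(z₂/z₁) = ln(21.6/14.0)/ln(78.0/10.0) = 0.43364/2.05412 = 0.2111
Extrapolate from 78.0 m to 115.0 m: V₃ = 21.6 × (115.0/78.0)^0.2111 = 21.6 × 1.0854 = 23.4448 kt

23.44 kt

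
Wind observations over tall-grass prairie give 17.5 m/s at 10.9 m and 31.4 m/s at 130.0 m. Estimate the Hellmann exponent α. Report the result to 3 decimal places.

Power law: V₂/V₁ = (z₂/z₁)^α ⇒ α = ln(V₂/V₁) / ln(z₂/z₁)
α = ln(31.4/17.5) / ln(130.0/10.9) = ln(1.7943) / ln(11.9266)
  = 0.58461 / 2.47877 = 0.23585

α ≈ 0.236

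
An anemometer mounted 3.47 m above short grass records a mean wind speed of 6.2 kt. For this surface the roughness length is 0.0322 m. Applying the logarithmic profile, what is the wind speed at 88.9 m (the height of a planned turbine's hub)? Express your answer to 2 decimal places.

10.50 kt

Log law: V(z) ∝ ln(z/z₀), so V₂/V₁ = ln(z₂/z₀) / ln(z₁/z₀).
ln(88.9/0.0322) = 7.9233, ln(3.47/0.0322) = 4.6799
V₂ = 6.2 × 7.9233/4.6799 = 6.2 × 1.6930 = 10.4968 kt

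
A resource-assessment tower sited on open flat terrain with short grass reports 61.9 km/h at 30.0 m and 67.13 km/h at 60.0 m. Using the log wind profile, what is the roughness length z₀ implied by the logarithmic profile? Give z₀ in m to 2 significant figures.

z₀ ≈ 0.0082 m

Log law: V(z) ∝ ln(z/z₀). With r = V₁/V₂ = 61.9/67.13 = 0.92209,
r · ln(z₂/z₀) = ln(z₁/z₀) ⇒ ln z₀ = (ln z₁ − r·ln z₂)/(1 − r)
ln z₀ = (3.40120 − 0.92209×4.09434) / 0.07791 = -4.8026
z₀ = exp(-4.8026) = 0.008208 m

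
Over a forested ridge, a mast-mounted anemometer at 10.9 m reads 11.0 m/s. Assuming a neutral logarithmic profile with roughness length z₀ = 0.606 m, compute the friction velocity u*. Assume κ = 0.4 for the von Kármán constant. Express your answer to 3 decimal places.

Log law: V(z) = (u*/κ) · ln(z/z₀) ⇒ u* = κ · V / ln(z/z₀)
u* = 0.4 × 11.0 / ln(10.9/0.606) = 0.4 × 11.0 / 2.8896
   = 4.4000 / 2.8896 = 1.5227 m/s

u* ≈ 1.523 m/s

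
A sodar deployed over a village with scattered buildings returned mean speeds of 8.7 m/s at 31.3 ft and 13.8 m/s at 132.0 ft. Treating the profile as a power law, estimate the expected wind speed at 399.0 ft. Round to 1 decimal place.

First find α: α = ln(V₂/V₁)/ln(z₂/z₁) = ln(13.8/8.7)/ln(132.0/31.3) = 0.46135/1.43918 = 0.3206
Extrapolate from 132.0 ft to 399.0 ft: V₃ = 13.8 × (399.0/132.0)^0.3206 = 13.8 × 1.4256 = 19.6732 m/s

19.7 m/s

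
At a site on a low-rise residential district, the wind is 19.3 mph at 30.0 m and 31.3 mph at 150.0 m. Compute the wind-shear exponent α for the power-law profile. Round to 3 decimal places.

Power law: V₂/V₁ = (z₂/z₁)^α ⇒ α = ln(V₂/V₁) / ln(z₂/z₁)
α = ln(31.3/19.3) / ln(150.0/30.0) = ln(1.6218) / ln(5.0000)
  = 0.48351 / 1.60944 = 0.30042

α ≈ 0.300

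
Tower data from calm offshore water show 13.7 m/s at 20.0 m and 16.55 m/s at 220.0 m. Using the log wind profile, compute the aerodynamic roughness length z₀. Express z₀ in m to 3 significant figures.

Log law: V(z) ∝ ln(z/z₀). With r = V₁/V₂ = 13.7/16.55 = 0.82779,
r · ln(z₂/z₀) = ln(z₁/z₀) ⇒ ln z₀ = (ln z₁ − r·ln z₂)/(1 − r)
ln z₀ = (2.99573 − 0.82779×5.39363) / 0.17221 = -8.5310
z₀ = exp(-8.5310) = 0.0001973 m

z₀ ≈ 0.000197 m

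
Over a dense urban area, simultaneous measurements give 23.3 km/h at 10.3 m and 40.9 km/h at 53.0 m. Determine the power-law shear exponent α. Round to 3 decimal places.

Power law: V₂/V₁ = (z₂/z₁)^α ⇒ α = ln(V₂/V₁) / ln(z₂/z₁)
α = ln(40.9/23.3) / ln(53.0/10.3) = ln(1.7554) / ln(5.1456)
  = 0.56268 / 1.63815 = 0.34348

α ≈ 0.343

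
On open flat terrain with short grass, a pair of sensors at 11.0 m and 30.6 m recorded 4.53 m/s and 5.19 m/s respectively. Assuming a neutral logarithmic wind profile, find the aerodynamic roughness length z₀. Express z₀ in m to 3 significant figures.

Log law: V(z) ∝ ln(z/z₀). With r = V₁/V₂ = 4.53/5.19 = 0.87283,
r · ln(z₂/z₀) = ln(z₁/z₀) ⇒ ln z₀ = (ln z₁ − r·ln z₂)/(1 − r)
ln z₀ = (2.39790 − 0.87283×3.42100) / 0.12717 = -4.6243
z₀ = exp(-4.6243) = 0.009810 m

z₀ ≈ 0.00981 m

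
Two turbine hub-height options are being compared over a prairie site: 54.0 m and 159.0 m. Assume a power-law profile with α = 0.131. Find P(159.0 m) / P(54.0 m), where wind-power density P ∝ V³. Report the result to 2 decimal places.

1.53

Speed ratio: V_B/V_A = (z_B/z_A)^α = (159.0/54.0)^0.131 = (2.9444)^0.131 = 1.15197
Power-density ratio: P_B/P_A = (V_B/V_A)³ = (1.15197)³ = 1.52869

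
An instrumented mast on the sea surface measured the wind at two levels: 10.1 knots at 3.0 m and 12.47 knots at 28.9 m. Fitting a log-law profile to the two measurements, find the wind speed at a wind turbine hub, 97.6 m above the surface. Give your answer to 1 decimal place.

13.7 knots

Log law: V ∝ ln(z/z₀). From the pair, with r = V₁/V₂ = 0.80994,
ln z₀ = (ln z₁ − r·ln z₂)/(1 − r) = (1.0986 − 0.80994×3.3638)/0.19006 = -8.5549 → z₀ = 0.0001926 m
V₃ = V₁ · ln(z₃/z₀)/ln(z₁/z₀) = 10.1 × 13.1358/9.6535 = 13.7433 knots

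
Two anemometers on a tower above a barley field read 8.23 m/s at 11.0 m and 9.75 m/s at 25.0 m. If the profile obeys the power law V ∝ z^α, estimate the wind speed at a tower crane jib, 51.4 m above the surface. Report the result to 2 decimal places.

First find α: α = ln(V₂/V₁)/ln(z₂/z₁) = ln(9.75/8.23)/ln(25.0/11.0) = 0.16948/0.82098 = 0.2064
Extrapolate from 25.0 m to 51.4 m: V₃ = 9.75 × (51.4/25.0)^0.2064 = 9.75 × 1.1604 = 11.3142 m/s

11.31 m/s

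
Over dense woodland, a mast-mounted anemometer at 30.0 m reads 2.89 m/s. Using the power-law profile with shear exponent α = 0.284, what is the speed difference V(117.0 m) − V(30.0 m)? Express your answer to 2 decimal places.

1.36 m/s

Power law: V₂ = V₁ · (z₂/z₁)^α = 2.89 × (3.9000)^0.284 = 4.2536 m/s
ΔV = 4.2536 − 2.89 = 1.3636 m/s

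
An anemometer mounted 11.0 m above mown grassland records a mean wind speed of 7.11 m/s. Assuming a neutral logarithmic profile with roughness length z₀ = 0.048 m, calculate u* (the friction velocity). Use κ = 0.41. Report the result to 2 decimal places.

Log law: V(z) = (u*/κ) · ln(z/z₀) ⇒ u* = κ · V / ln(z/z₀)
u* = 0.41 × 7.11 / ln(11.0/0.048) = 0.41 × 7.11 / 5.4344
   = 2.9151 / 5.4344 = 0.5364 m/s

u* ≈ 0.54 m/s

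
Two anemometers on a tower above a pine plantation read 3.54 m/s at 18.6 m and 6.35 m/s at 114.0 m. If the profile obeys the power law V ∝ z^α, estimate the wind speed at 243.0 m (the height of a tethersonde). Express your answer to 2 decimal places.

8.10 m/s

First find α: α = ln(V₂/V₁)/ln(z₂/z₁) = ln(6.35/3.54)/ln(114.0/18.6) = 0.58433/1.81304 = 0.3223
Extrapolate from 114.0 m to 243.0 m: V₃ = 6.35 × (243.0/114.0)^0.3223 = 6.35 × 1.2763 = 8.1042 m/s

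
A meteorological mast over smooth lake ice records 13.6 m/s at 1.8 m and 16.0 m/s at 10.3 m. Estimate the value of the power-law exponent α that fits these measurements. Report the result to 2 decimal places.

α ≈ 0.09

Power law: V₂/V₁ = (z₂/z₁)^α ⇒ α = ln(V₂/V₁) / ln(z₂/z₁)
α = ln(16.0/13.6) / ln(10.3/1.8) = ln(1.1765) / ln(5.7222)
  = 0.16252 / 1.74436 = 0.09317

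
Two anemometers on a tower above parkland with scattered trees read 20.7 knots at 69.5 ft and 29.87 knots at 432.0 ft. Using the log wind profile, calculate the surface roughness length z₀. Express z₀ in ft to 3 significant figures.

z₀ ≈ 1.12 ft

Log law: V(z) ∝ ln(z/z₀). With r = V₁/V₂ = 20.7/29.87 = 0.69300,
r · ln(z₂/z₀) = ln(z₁/z₀) ⇒ ln z₀ = (ln z₁ − r·ln z₂)/(1 − r)
ln z₀ = (4.24133 − 0.69300×6.06843) / 0.30700 = 0.1169
z₀ = exp(0.1169) = 1.124 ft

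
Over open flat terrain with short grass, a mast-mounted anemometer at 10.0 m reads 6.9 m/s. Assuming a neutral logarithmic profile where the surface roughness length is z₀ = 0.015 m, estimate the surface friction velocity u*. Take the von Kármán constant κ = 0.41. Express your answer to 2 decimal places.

u* ≈ 0.44 m/s

Log law: V(z) = (u*/κ) · ln(z/z₀) ⇒ u* = κ · V / ln(z/z₀)
u* = 0.41 × 6.9 / ln(10.0/0.015) = 0.41 × 6.9 / 6.5023
   = 2.8290 / 6.5023 = 0.4351 m/s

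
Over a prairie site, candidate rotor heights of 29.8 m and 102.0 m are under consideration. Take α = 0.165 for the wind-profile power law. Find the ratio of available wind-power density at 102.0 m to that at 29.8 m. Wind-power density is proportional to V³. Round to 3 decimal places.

1.839

Speed ratio: V_B/V_A = (z_B/z_A)^α = (102.0/29.8)^0.165 = (3.4228)^0.165 = 1.22511
Power-density ratio: P_B/P_A = (V_B/V_A)³ = (1.22511)³ = 1.83874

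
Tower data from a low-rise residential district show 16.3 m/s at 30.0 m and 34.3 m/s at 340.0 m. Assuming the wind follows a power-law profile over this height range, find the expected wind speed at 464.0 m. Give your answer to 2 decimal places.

37.73 m/s

First find α: α = ln(V₂/V₁)/ln(z₂/z₁) = ln(34.3/16.3)/ln(340.0/30.0) = 0.74398/2.42775 = 0.3064
Extrapolate from 340.0 m to 464.0 m: V₃ = 34.3 × (464.0/340.0)^0.3064 = 34.3 × 1.1000 = 37.7291 m/s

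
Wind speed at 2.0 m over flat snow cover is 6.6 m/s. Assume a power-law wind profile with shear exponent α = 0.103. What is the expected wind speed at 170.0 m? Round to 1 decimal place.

Power-law profile: V₂ = V₁ · (z₂/z₁)^α
V₂ = 6.6 × (170.0/2.0)^0.103 = 6.6 × (85.0000)^0.103
    = 6.6 × 1.5803 = 10.4298 m/s

10.4 m/s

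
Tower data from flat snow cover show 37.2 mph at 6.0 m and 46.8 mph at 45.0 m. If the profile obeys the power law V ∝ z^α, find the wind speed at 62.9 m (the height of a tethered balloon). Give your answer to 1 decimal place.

First find α: α = ln(V₂/V₁)/ln(z₂/z₁) = ln(46.8/37.2)/ln(45.0/6.0) = 0.22957/2.01490 = 0.1139
Extrapolate from 45.0 m to 62.9 m: V₃ = 46.8 × (62.9/45.0)^0.1139 = 46.8 × 1.0389 = 48.6202 mph

48.6 mph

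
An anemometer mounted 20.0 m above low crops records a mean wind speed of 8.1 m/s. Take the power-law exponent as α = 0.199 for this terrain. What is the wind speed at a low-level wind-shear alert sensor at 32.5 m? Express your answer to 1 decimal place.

Power-law profile: V₂ = V₁ · (z₂/z₁)^α
V₂ = 8.1 × (32.5/20.0)^0.199 = 8.1 × (1.6250)^0.199
    = 8.1 × 1.1014 = 8.9216 m/s

8.9 m/s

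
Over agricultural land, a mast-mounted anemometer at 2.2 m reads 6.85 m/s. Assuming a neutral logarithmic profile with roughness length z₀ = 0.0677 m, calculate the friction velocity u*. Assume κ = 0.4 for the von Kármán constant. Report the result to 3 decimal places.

Log law: V(z) = (u*/κ) · ln(z/z₀) ⇒ u* = κ · V / ln(z/z₀)
u* = 0.4 × 6.85 / ln(2.2/0.0677) = 0.4 × 6.85 / 3.4811
   = 2.7400 / 3.4811 = 0.7871 m/s

u* ≈ 0.787 m/s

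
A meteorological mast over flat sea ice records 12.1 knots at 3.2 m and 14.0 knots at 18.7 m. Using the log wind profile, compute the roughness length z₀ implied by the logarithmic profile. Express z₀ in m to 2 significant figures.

z₀ ≈ 0.000042 m

Log law: V(z) ∝ ln(z/z₀). With r = V₁/V₂ = 12.1/14.0 = 0.86429,
r · ln(z₂/z₀) = ln(z₁/z₀) ⇒ ln z₀ = (ln z₁ − r·ln z₂)/(1 − r)
ln z₀ = (1.16315 − 0.86429×2.92852) / 0.13571 = -10.0795
z₀ = exp(-10.0795) = 0.00004193 m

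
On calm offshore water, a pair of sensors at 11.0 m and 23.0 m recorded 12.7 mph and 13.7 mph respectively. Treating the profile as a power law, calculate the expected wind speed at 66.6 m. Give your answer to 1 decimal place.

First find α: α = ln(V₂/V₁)/ln(z₂/z₁) = ln(13.7/12.7)/ln(23.0/11.0) = 0.07579/0.73760 = 0.1028
Extrapolate from 23.0 m to 66.6 m: V₃ = 13.7 × (66.6/23.0)^0.1028 = 13.7 × 1.1154 = 15.2816 mph

15.3 mph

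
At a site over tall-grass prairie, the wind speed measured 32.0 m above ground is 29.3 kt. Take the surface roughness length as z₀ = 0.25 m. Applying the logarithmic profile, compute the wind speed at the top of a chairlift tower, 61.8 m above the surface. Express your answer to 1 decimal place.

Log law: V(z) ∝ ln(z/z₀), so V₂/V₁ = ln(z₂/z₀) / ln(z₁/z₀).
ln(61.8/0.25) = 5.5102, ln(32.0/0.25) = 4.8520
V₂ = 29.3 × 5.5102/4.8520 = 29.3 × 1.1356 = 33.2745 kt

33.3 kt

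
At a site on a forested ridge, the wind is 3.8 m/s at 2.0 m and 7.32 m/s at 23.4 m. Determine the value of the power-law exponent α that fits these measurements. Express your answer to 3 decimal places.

α ≈ 0.267

Power law: V₂/V₁ = (z₂/z₁)^α ⇒ α = ln(V₂/V₁) / ln(z₂/z₁)
α = ln(7.32/3.8) / ln(23.4/2.0) = ln(1.9263) / ln(11.7000)
  = 0.65561 / 2.45959 = 0.26655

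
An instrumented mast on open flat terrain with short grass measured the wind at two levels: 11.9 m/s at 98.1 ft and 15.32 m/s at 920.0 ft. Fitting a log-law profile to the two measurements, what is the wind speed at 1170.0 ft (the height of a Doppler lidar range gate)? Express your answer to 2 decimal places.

Log law: V ∝ ln(z/z₀). From the pair, with r = V₁/V₂ = 0.77676,
ln z₀ = (ln z₁ − r·ln z₂)/(1 − r) = (4.5860 − 0.77676×6.8244)/0.22324 = -3.2025 → z₀ = 0.04066 ft
V₃ = V₁ · ln(z₃/z₀)/ln(z₁/z₀) = 11.9 × 10.2673/7.7885 = 15.6873 m/s

15.69 m/s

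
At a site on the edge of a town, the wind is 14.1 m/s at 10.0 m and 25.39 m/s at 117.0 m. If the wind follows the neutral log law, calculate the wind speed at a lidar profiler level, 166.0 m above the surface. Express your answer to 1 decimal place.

Log law: V ∝ ln(z/z₀). From the pair, with r = V₁/V₂ = 0.55534,
ln z₀ = (ln z₁ − r·ln z₂)/(1 − r) = (2.3026 − 0.55534×4.7622)/0.44466 = -0.7692 → z₀ = 0.4634 m
V₃ = V₁ · ln(z₃/z₀)/ln(z₁/z₀) = 14.1 × 5.8812/3.0718 = 26.9957 m/s

27.0 m/s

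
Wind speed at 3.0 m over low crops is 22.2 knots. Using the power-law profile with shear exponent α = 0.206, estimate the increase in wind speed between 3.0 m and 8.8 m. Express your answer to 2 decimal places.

Power law: V₂ = V₁ · (z₂/z₁)^α = 22.2 × (2.9333)^0.206 = 27.7095 knots
ΔV = 27.7095 − 22.2 = 5.5095 knots

5.51 knots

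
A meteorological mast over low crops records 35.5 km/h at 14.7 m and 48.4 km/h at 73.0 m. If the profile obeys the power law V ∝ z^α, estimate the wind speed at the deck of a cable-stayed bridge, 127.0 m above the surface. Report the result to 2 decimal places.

First find α: α = ln(V₂/V₁)/ln(z₂/z₁) = ln(48.4/35.5)/ln(73.0/14.7) = 0.30997/1.60261 = 0.1934
Extrapolate from 73.0 m to 127.0 m: V₃ = 48.4 × (127.0/73.0)^0.1934 = 48.4 × 1.1130 = 53.8713 km/h

53.87 km/h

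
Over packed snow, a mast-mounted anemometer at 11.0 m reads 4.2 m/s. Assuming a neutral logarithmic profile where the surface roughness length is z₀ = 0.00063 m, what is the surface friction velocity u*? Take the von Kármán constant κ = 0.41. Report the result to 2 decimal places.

u* ≈ 0.18 m/s

Log law: V(z) = (u*/κ) · ln(z/z₀) ⇒ u* = κ · V / ln(z/z₀)
u* = 0.41 × 4.2 / ln(11.0/0.00063) = 0.41 × 4.2 / 9.7677
   = 1.7220 / 9.7677 = 0.1763 m/s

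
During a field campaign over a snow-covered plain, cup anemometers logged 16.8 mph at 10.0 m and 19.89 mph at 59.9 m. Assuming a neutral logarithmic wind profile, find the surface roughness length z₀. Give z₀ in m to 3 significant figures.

z₀ ≈ 0.000593 m

Log law: V(z) ∝ ln(z/z₀). With r = V₁/V₂ = 16.8/19.89 = 0.84465,
r · ln(z₂/z₀) = ln(z₁/z₀) ⇒ ln z₀ = (ln z₁ − r·ln z₂)/(1 − r)
ln z₀ = (2.30259 − 0.84465×4.09268) / 0.15535 = -7.4300
z₀ = exp(-7.4300) = 0.0005932 m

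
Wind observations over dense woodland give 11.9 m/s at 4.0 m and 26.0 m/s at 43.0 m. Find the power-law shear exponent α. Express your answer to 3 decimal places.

α ≈ 0.329

Power law: V₂/V₁ = (z₂/z₁)^α ⇒ α = ln(V₂/V₁) / ln(z₂/z₁)
α = ln(26.0/11.9) / ln(43.0/4.0) = ln(2.1849) / ln(10.7500)
  = 0.78156 / 2.37491 = 0.32909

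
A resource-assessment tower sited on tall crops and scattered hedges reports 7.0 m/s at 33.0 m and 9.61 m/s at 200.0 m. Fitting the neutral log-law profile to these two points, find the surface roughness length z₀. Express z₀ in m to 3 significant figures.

z₀ ≈ 0.263 m

Log law: V(z) ∝ ln(z/z₀). With r = V₁/V₂ = 7.0/9.61 = 0.72841,
r · ln(z₂/z₀) = ln(z₁/z₀) ⇒ ln z₀ = (ln z₁ − r·ln z₂)/(1 − r)
ln z₀ = (3.49651 − 0.72841×5.29832) / 0.27159 = -1.3359
z₀ = exp(-1.3359) = 0.2629 m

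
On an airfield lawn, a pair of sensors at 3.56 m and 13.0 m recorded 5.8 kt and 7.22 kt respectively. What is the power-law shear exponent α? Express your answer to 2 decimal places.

Power law: V₂/V₁ = (z₂/z₁)^α ⇒ α = ln(V₂/V₁) / ln(z₂/z₁)
α = ln(7.22/5.8) / ln(13.0/3.56) = ln(1.2448) / ln(3.6517)
  = 0.21900 / 1.29519 = 0.16909

α ≈ 0.17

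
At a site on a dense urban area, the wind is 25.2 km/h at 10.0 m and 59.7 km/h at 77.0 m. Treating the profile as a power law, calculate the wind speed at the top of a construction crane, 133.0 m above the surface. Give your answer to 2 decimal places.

75.21 km/h

First find α: α = ln(V₂/V₁)/ln(z₂/z₁) = ln(59.7/25.2)/ln(77.0/10.0) = 0.86249/2.04122 = 0.4225
Extrapolate from 77.0 m to 133.0 m: V₃ = 59.7 × (133.0/77.0)^0.4225 = 59.7 × 1.2598 = 75.2086 km/h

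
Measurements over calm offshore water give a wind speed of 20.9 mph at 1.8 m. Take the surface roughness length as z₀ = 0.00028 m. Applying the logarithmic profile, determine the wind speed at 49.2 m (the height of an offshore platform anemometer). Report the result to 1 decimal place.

Log law: V(z) ∝ ln(z/z₀), so V₂/V₁ = ln(z₂/z₀) / ln(z₁/z₀).
ln(49.2/0.00028) = 12.0766, ln(1.8/0.00028) = 8.7685
V₂ = 20.9 × 12.0766/8.7685 = 20.9 × 1.3773 = 28.7850 mph

28.8 mph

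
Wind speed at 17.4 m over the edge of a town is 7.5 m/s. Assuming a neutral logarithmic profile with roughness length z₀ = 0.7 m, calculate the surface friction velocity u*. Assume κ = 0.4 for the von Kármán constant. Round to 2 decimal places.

Log law: V(z) = (u*/κ) · ln(z/z₀) ⇒ u* = κ · V / ln(z/z₀)
u* = 0.4 × 7.5 / ln(17.4/0.7) = 0.4 × 7.5 / 3.2131
   = 3.0000 / 3.2131 = 0.9337 m/s

u* ≈ 0.93 m/s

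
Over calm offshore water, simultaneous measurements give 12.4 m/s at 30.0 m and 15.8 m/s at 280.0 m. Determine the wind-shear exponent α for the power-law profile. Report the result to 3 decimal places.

α ≈ 0.108

Power law: V₂/V₁ = (z₂/z₁)^α ⇒ α = ln(V₂/V₁) / ln(z₂/z₁)
α = ln(15.8/12.4) / ln(280.0/30.0) = ln(1.2742) / ln(9.3333)
  = 0.24231 / 2.23359 = 0.10849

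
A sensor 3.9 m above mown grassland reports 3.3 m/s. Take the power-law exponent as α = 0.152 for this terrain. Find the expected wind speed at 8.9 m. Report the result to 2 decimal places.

Power-law profile: V₂ = V₁ · (z₂/z₁)^α
V₂ = 3.3 × (8.9/3.9)^0.152 = 3.3 × (2.2821)^0.152
    = 3.3 × 1.1336 = 3.7409 m/s

3.74 m/s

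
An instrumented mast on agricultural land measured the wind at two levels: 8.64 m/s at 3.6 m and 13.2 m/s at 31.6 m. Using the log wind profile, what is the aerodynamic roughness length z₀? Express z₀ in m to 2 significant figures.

z₀ ≈ 0.059 m

Log law: V(z) ∝ ln(z/z₀). With r = V₁/V₂ = 8.64/13.2 = 0.65455,
r · ln(z₂/z₀) = ln(z₁/z₀) ⇒ ln z₀ = (ln z₁ − r·ln z₂)/(1 − r)
ln z₀ = (1.28093 − 0.65455×3.45316) / 0.34545 = -2.8349
z₀ = exp(-2.8349) = 0.05873 m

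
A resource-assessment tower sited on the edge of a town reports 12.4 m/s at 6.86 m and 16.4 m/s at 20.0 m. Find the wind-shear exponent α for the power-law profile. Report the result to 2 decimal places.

α ≈ 0.26

Power law: V₂/V₁ = (z₂/z₁)^α ⇒ α = ln(V₂/V₁) / ln(z₂/z₁)
α = ln(16.4/12.4) / ln(20.0/6.86) = ln(1.3226) / ln(2.9155)
  = 0.27958 / 1.07002 = 0.26129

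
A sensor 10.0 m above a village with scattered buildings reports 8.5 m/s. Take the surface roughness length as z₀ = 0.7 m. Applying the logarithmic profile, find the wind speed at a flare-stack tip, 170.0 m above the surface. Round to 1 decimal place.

Log law: V(z) ∝ ln(z/z₀), so V₂/V₁ = ln(z₂/z₀) / ln(z₁/z₀).
ln(170.0/0.7) = 5.4925, ln(10.0/0.7) = 2.6593
V₂ = 8.5 × 5.4925/2.6593 = 8.5 × 2.0654 = 17.5560 m/s

17.6 m/s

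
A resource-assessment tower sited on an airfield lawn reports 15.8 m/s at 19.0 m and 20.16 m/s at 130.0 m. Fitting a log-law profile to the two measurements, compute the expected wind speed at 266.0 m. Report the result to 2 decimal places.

21.78 m/s

Log law: V ∝ ln(z/z₀). From the pair, with r = V₁/V₂ = 0.78373,
ln z₀ = (ln z₁ − r·ln z₂)/(1 − r) = (2.9444 − 0.78373×4.8675)/0.21627 = -4.0246 → z₀ = 0.01787 m
V₃ = V₁ · ln(z₃/z₀)/ln(z₁/z₀) = 15.8 × 9.6081/6.9690 = 21.7832 m/s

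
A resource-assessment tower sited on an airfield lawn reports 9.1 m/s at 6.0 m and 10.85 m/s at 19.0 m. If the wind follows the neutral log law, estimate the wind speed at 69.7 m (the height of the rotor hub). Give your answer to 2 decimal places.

12.82 m/s

Log law: V ∝ ln(z/z₀). From the pair, with r = V₁/V₂ = 0.83871,
ln z₀ = (ln z₁ − r·ln z₂)/(1 − r) = (1.7918 − 0.83871×2.9444)/0.16129 = -4.2022 → z₀ = 0.01496 m
V₃ = V₁ · ln(z₃/z₀)/ln(z₁/z₀) = 9.1 × 8.4464/5.9939 = 12.8233 m/s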